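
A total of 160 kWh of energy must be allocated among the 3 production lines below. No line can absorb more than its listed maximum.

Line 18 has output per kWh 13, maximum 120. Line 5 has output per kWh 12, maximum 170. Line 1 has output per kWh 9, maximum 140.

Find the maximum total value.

Rank by output per kWh: Line 18 13 > Line 5 12 > Line 1 9.
Line 18: +120 to 120 (cap) ; 40 left.
Line 5 has room for 170 but only 40 remain, so it gets 40.
Total = 13×120 + 12×40 = 2040.

2040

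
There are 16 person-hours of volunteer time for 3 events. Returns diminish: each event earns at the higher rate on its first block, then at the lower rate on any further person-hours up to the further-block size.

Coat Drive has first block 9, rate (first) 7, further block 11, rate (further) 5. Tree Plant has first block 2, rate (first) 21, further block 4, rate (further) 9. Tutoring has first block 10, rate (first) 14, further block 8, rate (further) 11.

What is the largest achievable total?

Treat each block as its own option and order by rate: Tree Plant/tier1 21 > Tutoring/tier1 14 > Tutoring/tier2 11 > Tree Plant/tier2 9 > Coat Drive/tier1 7 > Coat Drive/tier2 5.
Fill Tree Plant tier1 block (2 at 21) — 14 left.
Tutoring tier1 at 14: fill all 10 — 4 left.
Tutoring tier2 at 11: only 4 left, fill 4.
Total = 21×2 + 14×10 + 11×4 = 226.

226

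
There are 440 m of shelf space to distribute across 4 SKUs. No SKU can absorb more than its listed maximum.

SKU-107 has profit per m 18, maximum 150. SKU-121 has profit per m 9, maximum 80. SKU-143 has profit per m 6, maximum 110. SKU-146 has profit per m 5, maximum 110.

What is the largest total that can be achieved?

Order the SKUs by profit per m: SKU-107 18 > SKU-121 9 > SKU-143 6 > SKU-146 5.
SKU-107: +150 to 150 (cap) ; 290 left.
SKU-121: +80 to 80 (cap) ; 210 left.
Give SKU-143 110 to hit its cap of 110 ; 100 left.
SKU-146 has room for 110 but only 100 remain, so it gets 100.
Total = 18×150 + 9×80 + 6×110 + 5×100 = 4580.

4580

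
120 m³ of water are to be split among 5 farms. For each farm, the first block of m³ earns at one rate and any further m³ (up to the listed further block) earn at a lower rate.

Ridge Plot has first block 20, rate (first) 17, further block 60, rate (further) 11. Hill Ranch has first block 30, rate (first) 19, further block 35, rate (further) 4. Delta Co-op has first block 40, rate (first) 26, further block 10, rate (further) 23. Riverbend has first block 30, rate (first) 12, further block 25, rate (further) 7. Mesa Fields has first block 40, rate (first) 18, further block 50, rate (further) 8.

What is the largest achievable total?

Rank every tier by rate: Delta Co-op/tier1 26 > Delta Co-op/tier2 23 > Hill Ranch/tier1 19 > Mesa Fields/tier1 18 > Ridge Plot/tier1 17 > Riverbend/tier1 12 > Ridge Plot/tier2 11 > Mesa Fields/tier2 8 > Riverbend/tier2 7 > Hill Ranch/tier2 4.
Fill Delta Co-op tier1 block (40 at 26) → 80 left.
Delta Co-op tier2 at 23: fill all 10 → 70 left.
Hill Ranch tier1 at 19: fill all 30 → 40 left.
Mesa Fields tier1 at 18: fill all 40 → 0 left.
Total = 26×40 + 23×10 + 19×30 + 18×40 = 2560.

2560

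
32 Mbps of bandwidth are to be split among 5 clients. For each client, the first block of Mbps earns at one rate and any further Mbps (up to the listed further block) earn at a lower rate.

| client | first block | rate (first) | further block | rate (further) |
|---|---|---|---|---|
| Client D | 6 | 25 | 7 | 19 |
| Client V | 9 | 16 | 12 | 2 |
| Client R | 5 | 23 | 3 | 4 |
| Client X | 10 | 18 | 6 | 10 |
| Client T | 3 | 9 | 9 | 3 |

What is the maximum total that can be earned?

Rank every tier by rate: Client D/T1 25 > Client R/T1 23 > Client D/T2 19 > Client X/T1 18 > Client V/T1 16 > Client X/T2 10 > Client T/T1 9 > Client R/T2 4 > Client T/T2 3 > Client V/T2 2.
Client D/T1 (25): +6 → 26 left.
Client R/T1 (23): +5 → 21 left.
Client D/T2 (19): +7 → 14 left.
Fill Client X T1 block (10 at 18) → 4 left.
Client V/T1: +4 of 9 at 16; pool empty.
Total = 25×6 + 23×5 + 19×7 + 18×10 + 16×4 = 642.

642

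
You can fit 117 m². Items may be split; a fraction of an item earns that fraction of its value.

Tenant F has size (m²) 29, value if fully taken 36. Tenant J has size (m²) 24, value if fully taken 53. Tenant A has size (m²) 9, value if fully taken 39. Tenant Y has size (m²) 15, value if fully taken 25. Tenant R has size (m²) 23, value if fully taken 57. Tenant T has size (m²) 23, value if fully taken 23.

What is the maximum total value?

Best value per unit of size first: Tenant A 39/9≈4.33, Tenant R 57/23≈2.48, Tenant J 53/24≈2.21, Tenant Y 25/15≈1.67, Tenant F 36/29≈1.24, Tenant T 23/23≈1.
All 9 m² of Tenant A fit (value 39) ; 108 remain.
Tenant R: take in full, 23 m² for value 57 ; 85 left.
Take all of Tenant J (24 m², value 53) ; 61 m² left.
All 15 m² of Tenant Y fit (value 25) ; 46 remain.
Take all of Tenant F (29 m², value 36) ; 17 m² left.
Only 17 m² remain; take 17/23 of Tenant T for value 23×17/23 = 17.
Total value = 227.

227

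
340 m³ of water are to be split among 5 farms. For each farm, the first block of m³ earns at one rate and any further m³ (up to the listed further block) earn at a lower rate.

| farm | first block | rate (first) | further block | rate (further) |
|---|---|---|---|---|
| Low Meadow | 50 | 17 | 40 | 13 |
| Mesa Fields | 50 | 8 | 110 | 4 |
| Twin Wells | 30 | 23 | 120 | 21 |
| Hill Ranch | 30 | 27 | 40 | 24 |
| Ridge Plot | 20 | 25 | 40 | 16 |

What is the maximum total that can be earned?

Order all 10 blocks by rate: Hill Ranch/tier1 27 > Ridge Plot/tier1 25 > Hill Ranch/tier2 24 > Twin Wells/tier1 23 > Twin Wells/tier2 21 > Low Meadow/tier1 17 > Ridge Plot/tier2 16 > Low Meadow/tier2 13 > Mesa Fields/tier1 8 > Mesa Fields/tier2 4.
Hill Ranch/tier1 (27): +30 ; 310 left.
Ridge Plot/tier1 (25): +20 ; 290 left.
Fill Hill Ranch tier2 block (40 at 24) ; 250 left.
Twin Wells tier1 at 23: fill all 30 ; 220 left.
Twin Wells/tier2 (21): +120 ; 100 left.
Fill Low Meadow tier1 block (50 at 17) ; 50 left.
Ridge Plot/tier2 (16): +40 ; 10 left.
10 remain; put them into Low Meadow tier2 at 13.
Total = 27×30 + 25×20 + 24×40 + 23×30 + 21×120 + 17×50 + 16×40 + 13×10 = 7100.

7100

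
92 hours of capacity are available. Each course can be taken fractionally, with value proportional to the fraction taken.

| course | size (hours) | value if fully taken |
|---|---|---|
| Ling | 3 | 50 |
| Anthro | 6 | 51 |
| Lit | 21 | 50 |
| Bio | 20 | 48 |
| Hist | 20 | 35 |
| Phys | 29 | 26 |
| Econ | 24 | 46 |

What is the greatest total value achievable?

Sort by value density: Ling 50/3≈16.7, Anthro 51/6≈8.5, Bio 48/20≈2.4, Lit 50/21≈2.38, Econ 46/24≈1.92, Hist 35/20≈1.75, Phys 26/29≈0.897.
All 3 hours of Ling fit (value 50) ; 89 remain.
All 6 hours of Anthro fit (value 51) ; 83 remain.
Bio: take in full, 20 hours for value 48 ; 63 left.
Take all of Lit (21 hours, value 50) ; 42 hours left.
All 24 hours of Econ fit (value 46) ; 18 remain.
Fill the last 18 hours with part of Hist: 18/20 of it earns 31.5.
Total value = 276.5.

276.5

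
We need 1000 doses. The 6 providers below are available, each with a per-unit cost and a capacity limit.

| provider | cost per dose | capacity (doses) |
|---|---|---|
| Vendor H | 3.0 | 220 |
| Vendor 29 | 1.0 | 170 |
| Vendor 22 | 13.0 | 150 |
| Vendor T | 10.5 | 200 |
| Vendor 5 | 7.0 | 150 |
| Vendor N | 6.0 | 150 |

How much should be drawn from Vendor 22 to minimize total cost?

Use providers in increasing cost order.
Vendor 29 at 1.0: take all 170 doses → 830 still needed.
Vendor H (3.0): use full 220 → 610 doses to go.
Vendor N (6.0): use full 150 → 460 doses to go.
Take 150 from Vendor 5 at 7.0 → need 310 more.
Vendor T at 10.5: take all 200 doses → 110 still needed.
Take 110 from Vendor 22 at 13.0 to finish.

110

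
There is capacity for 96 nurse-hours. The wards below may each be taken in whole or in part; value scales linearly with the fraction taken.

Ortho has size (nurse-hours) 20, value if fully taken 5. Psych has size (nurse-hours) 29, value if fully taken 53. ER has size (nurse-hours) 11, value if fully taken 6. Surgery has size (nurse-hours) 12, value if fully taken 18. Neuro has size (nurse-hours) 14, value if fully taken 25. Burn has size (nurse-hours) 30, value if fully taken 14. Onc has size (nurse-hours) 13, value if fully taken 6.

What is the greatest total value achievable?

116

Rank by value-to-size ratio: Psych 53/29≈1.83, Neuro 25/14≈1.79, Surgery 18/12≈1.5, ER 6/11≈0.545, Burn 14/30≈0.467, Onc 6/13≈0.462, Ortho 5/20≈0.25.
Take all of Psych (29 nurse-hours, value 53) → 67 nurse-hours left.
Take all of Neuro (14 nurse-hours, value 25) → 53 nurse-hours left.
Take all of Surgery (12 nurse-hours, value 18) → 41 nurse-hours left.
ER: take in full, 11 nurse-hours for value 6 → 30 left.
All 30 nurse-hours of Burn fit (value 14) → 0 remain.
Total value = 116.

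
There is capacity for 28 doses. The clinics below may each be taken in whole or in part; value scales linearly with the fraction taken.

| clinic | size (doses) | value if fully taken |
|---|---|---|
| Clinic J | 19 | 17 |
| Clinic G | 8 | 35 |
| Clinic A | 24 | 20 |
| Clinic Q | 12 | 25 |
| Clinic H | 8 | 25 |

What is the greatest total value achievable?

85

Best value per unit of size first: Clinic G 35/8≈4.38, Clinic H 25/8≈3.12, Clinic Q 25/12≈2.08, Clinic J 17/19≈0.895, Clinic A 20/24≈0.833.
Take all of Clinic G (8 doses, value 35) — 20 doses left.
All 8 doses of Clinic H fit (value 25) — 12 remain.
All 12 doses of Clinic Q fit (value 25) — 0 remain.
Total value = 85.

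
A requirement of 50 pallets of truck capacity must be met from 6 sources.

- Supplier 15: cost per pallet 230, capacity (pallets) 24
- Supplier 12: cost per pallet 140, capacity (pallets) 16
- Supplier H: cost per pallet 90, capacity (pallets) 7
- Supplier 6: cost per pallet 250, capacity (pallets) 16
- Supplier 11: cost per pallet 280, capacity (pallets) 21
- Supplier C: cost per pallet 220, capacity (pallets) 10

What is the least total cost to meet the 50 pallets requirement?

Use sources in increasing cost order.
Supplier H (90): use full 7 ; 43 pallets to go.
Supplier 12 at 140: take all 16 pallets ; 27 still needed.
Supplier C at 220: take all 10 pallets ; 17 still needed.
Supplier 15 (230): take the remaining 17 ; done.
Supplier 6, Supplier 11: unused.
Cost = 7×90 + 16×140 + 10×220 + 17×230 = 8980.

8980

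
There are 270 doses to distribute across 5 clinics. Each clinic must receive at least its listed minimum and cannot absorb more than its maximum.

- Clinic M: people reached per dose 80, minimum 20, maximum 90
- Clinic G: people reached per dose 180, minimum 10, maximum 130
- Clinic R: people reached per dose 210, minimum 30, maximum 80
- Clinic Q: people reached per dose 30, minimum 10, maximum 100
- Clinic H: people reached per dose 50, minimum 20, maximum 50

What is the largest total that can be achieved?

43900

Meeting every minimum uses 20+10+30+10+20 = 90 doses, leaving 180.
Highest people reached per dose first: Clinic R 210 > Clinic G 180 > Clinic M 80 > Clinic H 50 > Clinic Q 30.
Clinic R: +50 to 80 (cap) ; 130 left.
Give Clinic G 120 more to hit its cap of 130 ; 10 left.
Clinic M has room for 70 more but only 10 remain, so it gets 30.
Total = 80×30 + 180×130 + 210×80 + 30×10 + 50×20 = 43900.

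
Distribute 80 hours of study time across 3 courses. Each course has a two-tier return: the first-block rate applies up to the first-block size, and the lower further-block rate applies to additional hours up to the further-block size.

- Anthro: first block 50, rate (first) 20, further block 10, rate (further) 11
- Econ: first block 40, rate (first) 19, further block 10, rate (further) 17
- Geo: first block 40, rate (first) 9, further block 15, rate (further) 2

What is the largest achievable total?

1570

Rank every tier by rate: Anthro/T1 20 > Econ/T1 19 > Econ/T2 17 > Anthro/T2 11 > Geo/T1 9 > Geo/T2 2.
Anthro/T1 (20): +50 ; 30 left.
30 remain; put them into Econ T1 at 19.
Total = 20×50 + 19×30 = 1570.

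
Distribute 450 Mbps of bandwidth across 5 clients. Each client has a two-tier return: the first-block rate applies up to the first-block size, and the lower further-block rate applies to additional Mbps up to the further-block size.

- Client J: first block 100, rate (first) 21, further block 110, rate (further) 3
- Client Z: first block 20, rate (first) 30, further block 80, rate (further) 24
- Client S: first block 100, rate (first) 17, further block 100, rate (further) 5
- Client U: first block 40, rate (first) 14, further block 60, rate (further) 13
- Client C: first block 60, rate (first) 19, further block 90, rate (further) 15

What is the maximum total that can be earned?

8810

Rank every tier by rate: Client Z/tier1 30 > Client Z/tier2 24 > Client J/tier1 21 > Client C/tier1 19 > Client S/tier1 17 > Client C/tier2 15 > Client U/tier1 14 > Client U/tier2 13 > Client S/tier2 5 > Client J/tier2 3.
Client Z/tier1 (30): +20 — 430 left.
Client Z tier2 at 24: fill all 80 — 350 left.
Client J/tier1 (21): +100 — 250 left.
Client C/tier1 (19): +60 — 190 left.
Client S/tier1 (17): +100 — 90 left.
Client C tier2 at 15: fill all 90 — 0 left.
Total = 30×20 + 24×80 + 21×100 + 19×60 + 17×100 + 15×90 = 8810.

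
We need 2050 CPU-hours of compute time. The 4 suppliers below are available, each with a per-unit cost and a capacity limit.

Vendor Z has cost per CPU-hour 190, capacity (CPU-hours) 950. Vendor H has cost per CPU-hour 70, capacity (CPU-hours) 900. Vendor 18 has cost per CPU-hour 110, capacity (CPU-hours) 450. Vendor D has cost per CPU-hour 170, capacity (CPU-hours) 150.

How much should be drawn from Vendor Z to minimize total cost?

550

Fill from the cheapest supplier first.
Vendor H at 70: take all 900 CPU-hours → 1150 still needed.
Vendor 18 (110): use full 450 → 700 CPU-hours to go.
Vendor D (170): use full 150 → 550 CPU-hours to go.
Vendor Z (190): take the remaining 550 → done.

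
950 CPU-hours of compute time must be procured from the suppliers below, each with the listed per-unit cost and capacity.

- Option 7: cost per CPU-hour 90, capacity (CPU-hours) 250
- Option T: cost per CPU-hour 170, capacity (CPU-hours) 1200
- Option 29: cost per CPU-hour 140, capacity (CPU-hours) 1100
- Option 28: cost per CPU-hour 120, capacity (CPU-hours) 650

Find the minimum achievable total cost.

Fill from the cheapest supplier first.
Option 7 (90): use full 250 — 700 CPU-hours to go.
Option 28 (120): use full 650 — 50 CPU-hours to go.
Take 50 from Option 29 at 140 to finish.
Option T: unused.
Cost = 250×90 + 650×120 + 50×140 = 107500.

107500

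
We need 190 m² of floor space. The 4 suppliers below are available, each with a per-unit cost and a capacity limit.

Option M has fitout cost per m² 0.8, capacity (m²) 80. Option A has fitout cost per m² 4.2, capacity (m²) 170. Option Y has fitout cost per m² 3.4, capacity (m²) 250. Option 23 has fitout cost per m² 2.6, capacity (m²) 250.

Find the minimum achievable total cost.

Fill from the cheapest supplier first.
Option M (0.8): use full 80 — 110 m² to go.
Option 23 at 2.6: take 110 of its 250 — requirement met.
Option Y, Option A: unused.
Cost = 80×0.8 + 110×2.6 = 350.

350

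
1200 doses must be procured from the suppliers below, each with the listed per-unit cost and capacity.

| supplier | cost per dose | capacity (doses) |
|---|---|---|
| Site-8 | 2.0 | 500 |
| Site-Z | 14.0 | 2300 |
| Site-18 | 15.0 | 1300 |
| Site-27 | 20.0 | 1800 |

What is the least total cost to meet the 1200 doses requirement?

10800

Fill from the cheapest supplier first.
Site-8 at 2.0: take all 500 doses → 700 still needed.
Take 700 from Site-Z at 14.0 to finish.
Site-18, Site-27: unused.
Cost = 500×2.0 + 700×14.0 = 10800.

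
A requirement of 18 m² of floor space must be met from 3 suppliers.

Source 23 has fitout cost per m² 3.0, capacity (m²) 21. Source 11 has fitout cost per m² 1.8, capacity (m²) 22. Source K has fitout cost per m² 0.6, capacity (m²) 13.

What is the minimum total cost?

Cheapest first:
Source K at 0.6: take all 13 m² ; 5 still needed.
Take 5 from Source 11 at 1.8 to finish.
Source 23: unused.
Cost = 13×0.6 + 5×1.8 = 16.8.

16.8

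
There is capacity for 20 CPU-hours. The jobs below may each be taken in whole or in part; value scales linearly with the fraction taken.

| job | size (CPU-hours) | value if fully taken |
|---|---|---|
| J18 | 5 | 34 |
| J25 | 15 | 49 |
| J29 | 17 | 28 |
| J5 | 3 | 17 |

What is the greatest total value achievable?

Sort by value density: J18 34/5≈6.8, J5 17/3≈5.67, J25 49/15≈3.27, J29 28/17≈1.65.
Take all of J18 (5 CPU-hours, value 34) → 15 CPU-hours left.
J5: take in full, 3 CPU-hours for value 17 → 12 left.
Only 12 CPU-hours remain; take 12/15 of J25 for value 49×12/15 = 39.2.
Total value = 90.2.

90.2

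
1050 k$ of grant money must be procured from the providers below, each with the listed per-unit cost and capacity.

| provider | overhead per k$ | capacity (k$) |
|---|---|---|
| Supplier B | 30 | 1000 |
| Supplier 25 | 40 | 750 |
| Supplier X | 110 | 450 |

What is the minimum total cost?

Use providers in increasing cost order.
Supplier B (30): use full 1000 ; 50 k$ to go.
Supplier 25 at 40: take 50 of its 750 ; requirement met.
Supplier X: unused.
Cost = 1000×30 + 50×40 = 32000.

32000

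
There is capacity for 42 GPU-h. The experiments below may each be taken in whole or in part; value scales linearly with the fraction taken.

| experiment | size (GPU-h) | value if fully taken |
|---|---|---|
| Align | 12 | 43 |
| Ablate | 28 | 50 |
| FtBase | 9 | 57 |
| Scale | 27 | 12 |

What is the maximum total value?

137.5

Best value per unit of size first: FtBase 57/9≈6.33, Align 43/12≈3.58, Ablate 50/28≈1.79, Scale 12/27≈0.444.
FtBase: take in full, 9 GPU-h for value 57 — 33 left.
All 12 GPU-h of Align fit (value 43) — 21 remain.
Fill the last 21 GPU-h with part of Ablate: 21/28 of it earns 37.5.
Total value = 137.5.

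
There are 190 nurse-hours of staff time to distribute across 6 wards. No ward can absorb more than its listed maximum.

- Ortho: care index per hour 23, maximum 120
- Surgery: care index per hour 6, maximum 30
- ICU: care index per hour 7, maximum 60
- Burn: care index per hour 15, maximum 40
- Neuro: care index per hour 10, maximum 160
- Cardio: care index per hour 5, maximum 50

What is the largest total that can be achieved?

3660

Highest care index per hour first: Ortho 23 > Burn 15 > Neuro 10 > ICU 7 > Surgery 6 > Cardio 5.
Ortho takes 120 to reach its cap of 120 → 70 left.
Burn: +40 to 40 (cap) → 30 left.
Neuro: +30 (room for 160) → 30. Pool exhausted.
Total = 23×120 + 15×40 + 10×30 = 3660.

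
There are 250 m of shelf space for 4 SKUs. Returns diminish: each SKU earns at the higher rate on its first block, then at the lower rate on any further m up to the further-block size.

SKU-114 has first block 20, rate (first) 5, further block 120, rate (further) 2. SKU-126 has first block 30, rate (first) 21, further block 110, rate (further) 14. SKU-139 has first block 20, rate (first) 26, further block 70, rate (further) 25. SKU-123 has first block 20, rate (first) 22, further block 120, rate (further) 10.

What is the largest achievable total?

4880

Order all 8 blocks by rate: SKU-139/tier1 26 > SKU-139/tier2 25 > SKU-123/tier1 22 > SKU-126/tier1 21 > SKU-126/tier2 14 > SKU-123/tier2 10 > SKU-114/tier1 5 > SKU-114/tier2 2.
SKU-139 tier1 at 26: fill all 20 — 230 left.
SKU-139 tier2 at 25: fill all 70 — 160 left.
SKU-123/tier1 (22): +20 — 140 left.
Fill SKU-126 tier1 block (30 at 21) — 110 left.
SKU-126/tier2 (14): +110 — 0 left.
Total = 26×20 + 25×70 + 22×20 + 21×30 + 14×110 = 4880.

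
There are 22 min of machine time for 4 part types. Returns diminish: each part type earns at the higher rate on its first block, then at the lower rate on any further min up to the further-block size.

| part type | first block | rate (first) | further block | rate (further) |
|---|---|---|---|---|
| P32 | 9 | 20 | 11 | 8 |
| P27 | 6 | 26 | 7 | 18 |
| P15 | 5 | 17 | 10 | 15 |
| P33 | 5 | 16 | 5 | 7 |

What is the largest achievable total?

Rank every tier by rate: P27/T1 26 > P32/T1 20 > P27/T2 18 > P15/T1 17 > P33/T1 16 > P15/T2 15 > P32/T2 8 > P33/T2 7.
Fill P27 T1 block (6 at 26) — 16 left.
P32/T1 (20): +9 — 7 left.
Fill P27 T2 block (7 at 18) — 0 left.
Total = 26×6 + 20×9 + 18×7 = 462.

462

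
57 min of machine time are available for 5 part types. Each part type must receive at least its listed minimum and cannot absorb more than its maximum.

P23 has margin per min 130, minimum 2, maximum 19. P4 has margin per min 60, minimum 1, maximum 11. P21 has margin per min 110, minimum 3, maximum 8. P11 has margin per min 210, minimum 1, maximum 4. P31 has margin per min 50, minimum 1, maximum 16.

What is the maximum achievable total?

Meeting every minimum uses 2+1+3+1+1 = 8 min, leaving 49.
Rank by margin per min: P11 210 > P23 130 > P21 110 > P4 60 > P31 50.
P11 takes 3 more to reach its cap of 4 → 46 left.
P23: +17 to 19 (cap) → 29 left.
P21 takes 5 more to reach its cap of 8 → 24 left.
Give P4 10 more to hit its cap of 11 → 14 left.
P31: +14 (room for 15) → 15. Pool exhausted.
Total = 130×19 + 60×11 + 110×8 + 210×4 + 50×15 = 5600.

5600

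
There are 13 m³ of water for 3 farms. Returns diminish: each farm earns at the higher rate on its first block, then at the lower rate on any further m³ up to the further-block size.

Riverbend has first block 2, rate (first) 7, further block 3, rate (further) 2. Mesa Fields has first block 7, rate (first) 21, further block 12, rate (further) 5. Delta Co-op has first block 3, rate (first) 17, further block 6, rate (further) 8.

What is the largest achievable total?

Rank every tier by rate: Mesa Fields/tier1 21 > Delta Co-op/tier1 17 > Delta Co-op/tier2 8 > Riverbend/tier1 7 > Mesa Fields/tier2 5 > Riverbend/tier2 2.
Mesa Fields/tier1 (21): +7 → 6 left.
Delta Co-op tier1 at 17: fill all 3 → 3 left.
Delta Co-op tier2 at 8: only 3 left, fill 3.
Total = 21×7 + 17×3 + 8×3 = 222.

222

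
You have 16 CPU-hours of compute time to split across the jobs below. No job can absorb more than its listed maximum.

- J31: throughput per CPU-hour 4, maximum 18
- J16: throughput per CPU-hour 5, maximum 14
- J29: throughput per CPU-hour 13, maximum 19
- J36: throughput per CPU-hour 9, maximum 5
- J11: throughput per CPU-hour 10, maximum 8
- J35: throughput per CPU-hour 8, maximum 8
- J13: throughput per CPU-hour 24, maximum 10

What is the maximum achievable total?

Rank by throughput per CPU-hour: J13 24 > J29 13 > J11 10 > J36 9 > J35 8 > J16 5 > J31 4.
Give J13 10 to hit its cap of 10 — 6 left.
Only 6 left; J29 takes them to reach 6.
Total = 13×6 + 24×10 = 318.

318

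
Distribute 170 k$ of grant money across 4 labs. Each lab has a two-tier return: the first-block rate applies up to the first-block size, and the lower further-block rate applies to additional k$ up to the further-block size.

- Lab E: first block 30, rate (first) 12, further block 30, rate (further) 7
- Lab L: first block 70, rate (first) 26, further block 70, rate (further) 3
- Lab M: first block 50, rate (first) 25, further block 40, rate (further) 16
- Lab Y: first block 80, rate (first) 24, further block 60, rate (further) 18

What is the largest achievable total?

4270

Rank every tier by rate: Lab L/T1 26 > Lab M/T1 25 > Lab Y/T1 24 > Lab Y/T2 18 > Lab M/T2 16 > Lab E/T1 12 > Lab E/T2 7 > Lab L/T2 3.
Lab L/T1 (26): +70 — 100 left.
Fill Lab M T1 block (50 at 25) — 50 left.
Lab Y/T1: +50 of 80 at 24; pool empty.
Total = 26×70 + 25×50 + 24×50 = 4270.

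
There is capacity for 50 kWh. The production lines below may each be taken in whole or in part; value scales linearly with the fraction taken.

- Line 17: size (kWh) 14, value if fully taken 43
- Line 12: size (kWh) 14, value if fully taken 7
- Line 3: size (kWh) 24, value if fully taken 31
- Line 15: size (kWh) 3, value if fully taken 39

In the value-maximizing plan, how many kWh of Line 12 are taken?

9

Best value per unit of size first: Line 15 39/3≈13, Line 17 43/14≈3.07, Line 3 31/24≈1.29, Line 12 7/14≈0.5.
Take all of Line 15 (3 kWh, value 39) ; 47 kWh left.
Take all of Line 17 (14 kWh, value 43) ; 33 kWh left.
All 24 kWh of Line 3 fit (value 31) ; 9 remain.
Fill the last 9 kWh with part of Line 12: 9/14 of it earns 4.5.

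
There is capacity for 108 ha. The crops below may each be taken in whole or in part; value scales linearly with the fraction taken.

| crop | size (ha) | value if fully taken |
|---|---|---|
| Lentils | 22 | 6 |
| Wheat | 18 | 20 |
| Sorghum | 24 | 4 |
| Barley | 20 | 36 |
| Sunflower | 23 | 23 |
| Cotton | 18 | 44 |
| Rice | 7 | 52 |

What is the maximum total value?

181

Sort by value density: Rice 52/7≈7.43, Cotton 44/18≈2.44, Barley 36/20≈1.8, Wheat 20/18≈1.11, Sunflower 23/23≈1, Lentils 6/22≈0.273, Sorghum 4/24≈0.167.
All 7 ha of Rice fit (value 52) — 101 remain.
All 18 ha of Cotton fit (value 44) — 83 remain.
Take all of Barley (20 ha, value 36) — 63 ha left.
All 18 ha of Wheat fit (value 20) — 45 remain.
Sunflower: take in full, 23 ha for value 23 — 22 left.
Take all of Lentils (22 ha, value 6) — 0 ha left.
Total value = 181.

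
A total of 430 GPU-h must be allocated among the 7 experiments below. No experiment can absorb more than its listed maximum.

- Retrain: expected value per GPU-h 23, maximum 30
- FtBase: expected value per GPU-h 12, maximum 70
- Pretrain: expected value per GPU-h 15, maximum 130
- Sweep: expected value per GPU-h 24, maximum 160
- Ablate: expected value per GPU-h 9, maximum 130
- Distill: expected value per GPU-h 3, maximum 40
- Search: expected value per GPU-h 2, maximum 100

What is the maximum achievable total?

Highest expected value per GPU-h first: Sweep 24 > Retrain 23 > Pretrain 15 > FtBase 12 > Ablate 9 > Distill 3 > Search 2.
Give Sweep 160 to hit its cap of 160 ; 270 left.
Retrain: +30 to 30 (cap) ; 240 left.
Pretrain takes 130 to reach its cap of 130 ; 110 left.
Give FtBase 70 to hit its cap of 70 ; 40 left.
Ablate has room for 130 but only 40 remain, so it gets 40.
Total = 23×30 + 12×70 + 15×130 + 24×160 + 9×40 = 7680.

7680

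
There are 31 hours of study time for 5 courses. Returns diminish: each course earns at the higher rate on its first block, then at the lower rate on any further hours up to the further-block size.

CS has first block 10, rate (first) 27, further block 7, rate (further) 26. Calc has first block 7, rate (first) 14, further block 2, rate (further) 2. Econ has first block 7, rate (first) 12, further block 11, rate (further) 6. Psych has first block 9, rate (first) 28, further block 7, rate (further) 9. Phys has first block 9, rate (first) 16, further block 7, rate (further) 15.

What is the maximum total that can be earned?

Treat each block as its own option and order by rate: Psych/T1 28 > CS/T1 27 > CS/T2 26 > Phys/T1 16 > Phys/T2 15 > Calc/T1 14 > Econ/T1 12 > Psych/T2 9 > Econ/T2 6 > Calc/T2 2.
Psych T1 at 28: fill all 9 ; 22 left.
Fill CS T1 block (10 at 27) ; 12 left.
Fill CS T2 block (7 at 26) ; 5 left.
Phys/T1: +5 of 9 at 16; pool empty.
Total = 28×9 + 27×10 + 26×7 + 16×5 = 784.

784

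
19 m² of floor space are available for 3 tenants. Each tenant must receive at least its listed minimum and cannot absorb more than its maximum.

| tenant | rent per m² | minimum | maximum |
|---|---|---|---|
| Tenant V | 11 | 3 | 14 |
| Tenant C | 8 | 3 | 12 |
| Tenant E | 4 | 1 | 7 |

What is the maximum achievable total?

Meeting every minimum uses 3+3+1 = 7 m², leaving 12.
Highest rent per m² first: Tenant V 11 > Tenant C 8 > Tenant E 4.
Give Tenant V 11 more to hit its cap of 14 → 1 left.
Tenant C has room for 9 more but only 1 remain, so it gets 4.
Total = 11×14 + 8×4 + 4×1 = 190.

190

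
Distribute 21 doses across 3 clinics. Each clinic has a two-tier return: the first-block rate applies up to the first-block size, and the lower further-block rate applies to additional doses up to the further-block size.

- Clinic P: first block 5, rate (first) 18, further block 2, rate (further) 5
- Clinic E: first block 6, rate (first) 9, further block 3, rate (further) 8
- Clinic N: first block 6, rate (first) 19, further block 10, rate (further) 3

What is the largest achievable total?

Treat each block as its own option and order by rate: Clinic N/first 19 > Clinic P/first 18 > Clinic E/first 9 > Clinic E/second 8 > Clinic P/second 5 > Clinic N/second 3.
Clinic N first at 19: fill all 6 → 15 left.
Clinic P first at 18: fill all 5 → 10 left.
Fill Clinic E first block (6 at 9) → 4 left.
Fill Clinic E second block (3 at 8) → 1 left.
1 remain; put them into Clinic P second at 5.
Total = 19×6 + 18×5 + 9×6 + 8×3 + 5×1 = 287.

287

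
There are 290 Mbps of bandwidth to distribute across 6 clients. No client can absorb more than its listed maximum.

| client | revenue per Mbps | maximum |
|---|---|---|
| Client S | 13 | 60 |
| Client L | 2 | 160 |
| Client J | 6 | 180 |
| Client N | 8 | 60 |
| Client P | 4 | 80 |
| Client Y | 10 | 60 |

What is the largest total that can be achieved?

Rank by revenue per Mbps: Client S 13 > Client Y 10 > Client N 8 > Client J 6 > Client P 4 > Client L 2.
Client S takes 60 to reach its cap of 60 ; 230 left.
Client Y takes 60 to reach its cap of 60 ; 170 left.
Client N takes 60 to reach its cap of 60 ; 110 left.
Only 110 left; Client J takes them to reach 110.
Total = 13×60 + 6×110 + 8×60 + 10×60 = 2520.

2520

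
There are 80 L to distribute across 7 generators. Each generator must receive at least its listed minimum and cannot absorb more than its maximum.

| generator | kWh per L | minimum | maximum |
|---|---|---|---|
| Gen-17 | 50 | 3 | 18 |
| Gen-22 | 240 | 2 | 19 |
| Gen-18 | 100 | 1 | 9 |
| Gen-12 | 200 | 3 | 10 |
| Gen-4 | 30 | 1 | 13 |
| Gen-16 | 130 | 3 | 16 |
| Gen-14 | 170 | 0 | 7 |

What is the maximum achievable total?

11660

Meeting every minimum uses 3+2+1+3+1+3+0 = 13 L, leaving 67.
Order the generators by kWh per L: Gen-22 240 > Gen-12 200 > Gen-14 170 > Gen-16 130 > Gen-18 100 > Gen-17 50 > Gen-4 30.
Gen-22: +17 to 19 (cap) — 50 left.
Gen-12: +7 to 10 (cap) — 43 left.
Gen-14 takes 7 more to reach its cap of 7 — 36 left.
Gen-16 takes 13 more to reach its cap of 16 — 23 left.
Gen-18 takes 8 more to reach its cap of 9 — 15 left.
Gen-17: +15 to 18 (cap) — 0 left.
Total = 50×18 + 240×19 + 100×9 + 200×10 + 30×1 + 130×16 + 170×7 = 11660.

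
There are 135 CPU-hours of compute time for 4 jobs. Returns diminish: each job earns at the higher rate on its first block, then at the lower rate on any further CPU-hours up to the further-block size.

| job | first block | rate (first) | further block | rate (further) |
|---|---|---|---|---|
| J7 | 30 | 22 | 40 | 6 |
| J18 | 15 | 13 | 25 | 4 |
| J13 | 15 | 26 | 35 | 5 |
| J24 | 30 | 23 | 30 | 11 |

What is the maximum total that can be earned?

Order all 8 blocks by rate: J13/first 26 > J24/first 23 > J7/first 22 > J18/first 13 > J24/second 11 > J7/second 6 > J13/second 5 > J18/second 4.
J13 first at 26: fill all 15 — 120 left.
J24 first at 23: fill all 30 — 90 left.
J7/first (22): +30 — 60 left.
J18/first (13): +15 — 45 left.
J24/second (11): +30 — 15 left.
15 remain; put them into J7 second at 6.
Total = 26×15 + 23×30 + 22×30 + 13×15 + 11×30 + 6×15 = 2355.

2355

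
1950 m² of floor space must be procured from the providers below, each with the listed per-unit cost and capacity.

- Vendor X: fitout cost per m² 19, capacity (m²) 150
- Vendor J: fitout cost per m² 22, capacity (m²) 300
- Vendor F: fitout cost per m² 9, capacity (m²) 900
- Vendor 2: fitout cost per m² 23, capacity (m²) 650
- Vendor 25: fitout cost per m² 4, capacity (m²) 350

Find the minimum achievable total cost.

24700

Use providers in increasing cost order.
Vendor 25 at 4: take all 350 m² ; 1600 still needed.
Vendor F (9): use full 900 ; 700 m² to go.
Take 150 from Vendor X at 19 ; need 550 more.
Vendor J at 22: take all 300 m² ; 250 still needed.
Take 250 from Vendor 2 at 23 to finish.
Cost = 350×4 + 900×9 + 150×19 + 300×22 + 250×23 = 24700.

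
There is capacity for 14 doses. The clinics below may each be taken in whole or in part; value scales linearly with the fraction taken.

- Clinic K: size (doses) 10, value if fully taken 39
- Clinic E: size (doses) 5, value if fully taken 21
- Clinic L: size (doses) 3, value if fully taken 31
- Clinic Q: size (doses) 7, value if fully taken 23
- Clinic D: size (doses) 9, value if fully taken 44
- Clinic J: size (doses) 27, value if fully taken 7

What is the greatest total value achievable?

83.4

Rank by value-to-size ratio: Clinic L 31/3≈10.3, Clinic D 44/9≈4.89, Clinic E 21/5≈4.2, Clinic K 39/10≈3.9, Clinic Q 23/7≈3.29, Clinic J 7/27≈0.259.
Clinic L: take in full, 3 doses for value 31 ; 11 left.
Clinic D: take in full, 9 doses for value 44 ; 2 left.
Fill the last 2 doses with part of Clinic E: 2/5 of it earns 8.4.
Total value = 83.4.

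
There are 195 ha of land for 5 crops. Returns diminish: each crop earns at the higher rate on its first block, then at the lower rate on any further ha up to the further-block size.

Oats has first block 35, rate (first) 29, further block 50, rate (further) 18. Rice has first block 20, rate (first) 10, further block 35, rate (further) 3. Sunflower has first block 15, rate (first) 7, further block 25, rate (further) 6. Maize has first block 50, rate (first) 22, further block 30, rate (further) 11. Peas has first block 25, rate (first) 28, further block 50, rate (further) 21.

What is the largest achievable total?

4495

Order all 10 blocks by rate: Oats/first 29 > Peas/first 28 > Maize/first 22 > Peas/second 21 > Oats/second 18 > Maize/second 11 > Rice/first 10 > Sunflower/first 7 > Sunflower/second 6 > Rice/second 3.
Oats/first (29): +35 — 160 left.
Peas first at 28: fill all 25 — 135 left.
Maize/first (22): +50 — 85 left.
Peas/second (21): +50 — 35 left.
Oats/second: +35 of 50 at 18; pool empty.
Total = 29×35 + 28×25 + 22×50 + 21×50 + 18×35 = 4495.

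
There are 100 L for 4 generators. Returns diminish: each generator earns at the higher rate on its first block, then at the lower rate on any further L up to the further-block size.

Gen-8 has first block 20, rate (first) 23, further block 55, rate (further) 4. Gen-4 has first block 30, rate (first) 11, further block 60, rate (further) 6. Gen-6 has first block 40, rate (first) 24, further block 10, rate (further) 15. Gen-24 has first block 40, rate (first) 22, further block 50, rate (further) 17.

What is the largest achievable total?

Treat each block as its own option and order by rate: Gen-6/T1 24 > Gen-8/T1 23 > Gen-24/T1 22 > Gen-24/T2 17 > Gen-6/T2 15 > Gen-4/T1 11 > Gen-4/T2 6 > Gen-8/T2 4.
Gen-6/T1 (24): +40 — 60 left.
Gen-8 T1 at 23: fill all 20 — 40 left.
Gen-24 T1 at 22: fill all 40 — 0 left.
Total = 24×40 + 23×20 + 22×40 = 2300.

2300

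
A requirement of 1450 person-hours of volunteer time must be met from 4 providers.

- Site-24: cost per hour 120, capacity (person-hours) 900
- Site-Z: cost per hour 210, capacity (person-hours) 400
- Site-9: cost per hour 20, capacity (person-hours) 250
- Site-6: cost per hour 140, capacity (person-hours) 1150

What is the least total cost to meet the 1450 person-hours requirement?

Fill from the cheapest provider first.
Site-9 at 20: take all 250 person-hours — 1200 still needed.
Site-24 at 120: take all 900 person-hours — 300 still needed.
Site-6 at 140: take 300 of its 1150 — requirement met.
Site-Z: unused.
Cost = 250×20 + 900×120 + 300×140 = 155000.

155000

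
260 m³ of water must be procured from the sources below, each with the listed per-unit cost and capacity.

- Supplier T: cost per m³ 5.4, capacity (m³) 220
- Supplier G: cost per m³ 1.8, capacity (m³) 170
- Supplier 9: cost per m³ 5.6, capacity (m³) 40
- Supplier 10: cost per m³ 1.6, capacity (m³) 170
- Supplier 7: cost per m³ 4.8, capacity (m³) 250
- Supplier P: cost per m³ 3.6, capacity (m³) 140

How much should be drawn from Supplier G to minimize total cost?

Cheapest first:
Take 170 from Supplier 10 at 1.6 → need 90 more.
Supplier G (1.8): take the remaining 90 → done.
Supplier P, Supplier 7, Supplier T, Supplier 9: unused.

90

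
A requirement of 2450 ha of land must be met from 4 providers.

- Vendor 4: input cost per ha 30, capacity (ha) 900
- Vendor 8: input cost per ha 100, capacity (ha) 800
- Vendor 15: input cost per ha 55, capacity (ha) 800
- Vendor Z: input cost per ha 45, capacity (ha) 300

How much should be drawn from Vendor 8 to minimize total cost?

Fill from the cheapest provider first.
Take 900 from Vendor 4 at 30 ; need 1550 more.
Vendor Z (45): use full 300 ; 1250 ha to go.
Take 800 from Vendor 15 at 55 ; need 450 more.
Take 450 from Vendor 8 at 100 to finish.

450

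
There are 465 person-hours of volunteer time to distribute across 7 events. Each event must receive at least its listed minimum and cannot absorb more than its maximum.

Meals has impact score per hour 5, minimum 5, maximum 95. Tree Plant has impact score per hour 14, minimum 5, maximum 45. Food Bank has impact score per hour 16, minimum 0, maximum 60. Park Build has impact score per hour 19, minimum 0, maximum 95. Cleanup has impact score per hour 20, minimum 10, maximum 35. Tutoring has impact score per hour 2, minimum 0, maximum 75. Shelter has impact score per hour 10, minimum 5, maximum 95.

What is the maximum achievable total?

Meeting every minimum uses 5+5+0+0+10+0+5 = 25 person-hours, leaving 440.
Highest impact score per hour first: Cleanup 20 > Park Build 19 > Food Bank 16 > Tree Plant 14 > Shelter 10 > Meals 5 > Tutoring 2.
Cleanup takes 25 more to reach its cap of 35 → 415 left.
Park Build: +95 to 95 (cap) → 320 left.
Give Food Bank 60 more to hit its cap of 60 → 260 left.
Tree Plant: +40 to 45 (cap) → 220 left.
Give Shelter 90 more to hit its cap of 95 → 130 left.
Meals: +90 to 95 (cap) → 40 left.
Tutoring: +40 (room for 75) → 40. Pool exhausted.
Total = 5×95 + 14×45 + 16×60 + 19×95 + 20×35 + 2×40 + 10×95 = 5600.

5600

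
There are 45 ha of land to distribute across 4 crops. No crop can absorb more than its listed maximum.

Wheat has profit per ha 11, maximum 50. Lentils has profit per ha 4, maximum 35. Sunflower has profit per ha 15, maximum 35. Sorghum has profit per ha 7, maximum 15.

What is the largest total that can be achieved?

635

Order the crops by profit per ha: Sunflower 15 > Wheat 11 > Sorghum 7 > Lentils 4.
Sunflower takes 35 to reach its cap of 35 → 10 left.
Wheat has room for 50 but only 10 remain, so it gets 10.
Total = 11×10 + 15×35 = 635.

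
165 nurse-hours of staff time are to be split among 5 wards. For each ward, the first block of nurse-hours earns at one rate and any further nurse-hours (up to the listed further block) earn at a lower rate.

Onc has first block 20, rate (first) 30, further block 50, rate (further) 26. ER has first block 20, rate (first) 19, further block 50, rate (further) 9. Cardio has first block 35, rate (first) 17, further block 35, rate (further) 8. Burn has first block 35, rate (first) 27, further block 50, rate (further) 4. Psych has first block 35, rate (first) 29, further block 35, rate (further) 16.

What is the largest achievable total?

Treat each block as its own option and order by rate: Onc/first 30 > Psych/first 29 > Burn/first 27 > Onc/second 26 > ER/first 19 > Cardio/first 17 > Psych/second 16 > ER/second 9 > Cardio/second 8 > Burn/second 4.
Onc/first (30): +20 — 145 left.
Fill Psych first block (35 at 29) — 110 left.
Burn/first (27): +35 — 75 left.
Onc second at 26: fill all 50 — 25 left.
ER/first (19): +20 — 5 left.
Cardio first at 17: only 5 left, fill 5.
Total = 30×20 + 29×35 + 27×35 + 26×50 + 19×20 + 17×5 = 4325.

4325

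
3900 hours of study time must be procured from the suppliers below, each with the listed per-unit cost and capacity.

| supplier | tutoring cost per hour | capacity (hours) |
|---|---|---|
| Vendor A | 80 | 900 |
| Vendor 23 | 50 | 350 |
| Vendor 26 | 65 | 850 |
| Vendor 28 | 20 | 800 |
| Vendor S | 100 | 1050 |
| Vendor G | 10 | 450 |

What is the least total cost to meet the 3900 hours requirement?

Use suppliers in increasing cost order.
Vendor G (10): use full 450 → 3450 hours to go.
Vendor 28 (20): use full 800 → 2650 hours to go.
Vendor 23 at 50: take all 350 hours → 2300 still needed.
Vendor 26 (65): use full 850 → 1450 hours to go.
Vendor A at 80: take all 900 hours → 550 still needed.
Vendor S (100): take the remaining 550 → done.
Cost = 450×10 + 800×20 + 350×50 + 850×65 + 900×80 + 550×100 = 220250.

220250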